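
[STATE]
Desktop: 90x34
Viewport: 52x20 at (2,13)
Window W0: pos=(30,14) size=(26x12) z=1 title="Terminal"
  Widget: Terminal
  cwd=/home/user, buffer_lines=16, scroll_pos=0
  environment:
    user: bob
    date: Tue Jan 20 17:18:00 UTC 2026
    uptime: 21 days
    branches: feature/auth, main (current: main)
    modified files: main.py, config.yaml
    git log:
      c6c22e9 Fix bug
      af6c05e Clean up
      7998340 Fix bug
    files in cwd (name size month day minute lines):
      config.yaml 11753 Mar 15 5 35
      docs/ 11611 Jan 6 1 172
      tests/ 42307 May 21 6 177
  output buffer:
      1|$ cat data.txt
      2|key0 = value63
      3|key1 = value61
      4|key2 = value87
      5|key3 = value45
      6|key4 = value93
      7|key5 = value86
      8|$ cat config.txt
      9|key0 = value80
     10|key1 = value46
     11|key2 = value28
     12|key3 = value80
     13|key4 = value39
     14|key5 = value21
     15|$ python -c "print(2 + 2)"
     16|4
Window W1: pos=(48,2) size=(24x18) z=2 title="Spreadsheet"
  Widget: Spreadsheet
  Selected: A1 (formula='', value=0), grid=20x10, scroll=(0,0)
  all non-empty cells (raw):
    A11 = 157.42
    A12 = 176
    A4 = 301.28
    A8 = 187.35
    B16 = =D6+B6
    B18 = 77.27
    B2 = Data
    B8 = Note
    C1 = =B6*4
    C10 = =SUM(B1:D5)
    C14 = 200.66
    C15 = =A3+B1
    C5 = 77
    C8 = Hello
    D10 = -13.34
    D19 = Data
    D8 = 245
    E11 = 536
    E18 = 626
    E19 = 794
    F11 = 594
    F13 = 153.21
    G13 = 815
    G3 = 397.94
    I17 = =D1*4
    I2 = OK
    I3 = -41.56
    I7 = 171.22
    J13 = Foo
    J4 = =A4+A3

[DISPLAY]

                                              ┃  6  
                            ┏━━━━━━━━━━━━━━━━━┃  7  
                            ┃ Terminal        ┃  8  
                            ┠─────────────────┃  9  
                            ┃$ cat data.txt   ┃ 10  
                            ┃key0 = value63   ┃ 11  
                            ┃key1 = value61   ┗━━━━━
                            ┃key2 = value87         
                            ┃key3 = value45         
                            ┃key4 = value93         
                            ┃key5 = value86         
                            ┃$ cat config.txt       
                            ┗━━━━━━━━━━━━━━━━━━━━━━━
                                                    
                                                    
                                                    
                                                    
                                                    
                                                    
                                                    


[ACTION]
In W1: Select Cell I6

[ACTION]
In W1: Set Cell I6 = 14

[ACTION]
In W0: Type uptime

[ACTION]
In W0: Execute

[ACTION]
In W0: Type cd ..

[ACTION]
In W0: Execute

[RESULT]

                                              ┃  6  
                            ┏━━━━━━━━━━━━━━━━━┃  7  
                            ┃ Terminal        ┃  8  
                            ┠─────────────────┃  9  
                            ┃key5 = value21   ┃ 10  
                            ┃$ python -c "prin┃ 11  
                            ┃4                ┗━━━━━
                            ┃$ uptime               
                            ┃ 10:00  up 21 days     
                            ┃$ cd ..                
                            ┃                       
                            ┃$ █                    
                            ┗━━━━━━━━━━━━━━━━━━━━━━━
                                                    
                                                    
                                                    
                                                    
                                                    
                                                    
                                                    


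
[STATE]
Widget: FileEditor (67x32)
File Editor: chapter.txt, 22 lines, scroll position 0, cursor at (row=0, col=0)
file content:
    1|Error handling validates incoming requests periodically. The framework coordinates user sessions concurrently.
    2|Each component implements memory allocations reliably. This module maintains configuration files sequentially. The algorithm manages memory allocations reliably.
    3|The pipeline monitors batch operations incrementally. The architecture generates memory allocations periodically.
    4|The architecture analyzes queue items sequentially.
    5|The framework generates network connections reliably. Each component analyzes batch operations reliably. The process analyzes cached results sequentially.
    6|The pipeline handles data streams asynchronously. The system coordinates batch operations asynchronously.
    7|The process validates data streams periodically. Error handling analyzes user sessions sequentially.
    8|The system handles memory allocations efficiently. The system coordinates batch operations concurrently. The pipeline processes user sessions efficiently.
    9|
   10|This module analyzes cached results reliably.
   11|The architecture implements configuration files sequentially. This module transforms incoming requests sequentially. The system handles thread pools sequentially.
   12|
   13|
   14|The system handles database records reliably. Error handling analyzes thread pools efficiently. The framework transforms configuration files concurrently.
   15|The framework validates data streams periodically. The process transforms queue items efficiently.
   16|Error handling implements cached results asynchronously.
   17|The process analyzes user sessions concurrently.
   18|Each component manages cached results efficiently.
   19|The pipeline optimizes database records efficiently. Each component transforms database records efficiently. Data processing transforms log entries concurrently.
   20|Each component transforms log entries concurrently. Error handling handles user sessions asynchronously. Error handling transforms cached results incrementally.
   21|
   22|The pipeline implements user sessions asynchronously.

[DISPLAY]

█rror handling validates incoming requests periodically. The frame▲
Each component implements memory allocations reliably. This module█
The pipeline monitors batch operations incrementally. The architec░
The architecture analyzes queue items sequentially.               ░
The framework generates network connections reliably. Each compone░
The pipeline handles data streams asynchronously. The system coord░
The process validates data streams periodically. Error handling an░
The system handles memory allocations efficiently. The system coor░
                                                                  ░
This module analyzes cached results reliably.                     ░
The architecture implements configuration files sequentially. This░
                                                                  ░
                                                                  ░
The system handles database records reliably. Error handling analy░
The framework validates data streams periodically. The process tra░
Error handling implements cached results asynchronously.          ░
The process analyzes user sessions concurrently.                  ░
Each component manages cached results efficiently.                ░
The pipeline optimizes database records efficiently. Each componen░
Each component transforms log entries concurrently. Error handling░
                                                                  ░
The pipeline implements user sessions asynchronously.             ░
                                                                  ░
                                                                  ░
                                                                  ░
                                                                  ░
                                                                  ░
                                                                  ░
                                                                  ░
                                                                  ░
                                                                  ░
                                                                  ▼


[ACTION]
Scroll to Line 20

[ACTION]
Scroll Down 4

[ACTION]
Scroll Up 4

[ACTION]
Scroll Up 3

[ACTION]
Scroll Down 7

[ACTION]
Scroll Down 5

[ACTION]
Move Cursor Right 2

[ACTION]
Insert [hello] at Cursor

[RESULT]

Erhello█or handling validates incoming requests periodically. The ▲
Each component implements memory allocations reliably. This module█
The pipeline monitors batch operations incrementally. The architec░
The architecture analyzes queue items sequentially.               ░
The framework generates network connections reliably. Each compone░
The pipeline handles data streams asynchronously. The system coord░
The process validates data streams periodically. Error handling an░
The system handles memory allocations efficiently. The system coor░
                                                                  ░
This module analyzes cached results reliably.                     ░
The architecture implements configuration files sequentially. This░
                                                                  ░
                                                                  ░
The system handles database records reliably. Error handling analy░
The framework validates data streams periodically. The process tra░
Error handling implements cached results asynchronously.          ░
The process analyzes user sessions concurrently.                  ░
Each component manages cached results efficiently.                ░
The pipeline optimizes database records efficiently. Each componen░
Each component transforms log entries concurrently. Error handling░
                                                                  ░
The pipeline implements user sessions asynchronously.             ░
                                                                  ░
                                                                  ░
                                                                  ░
                                                                  ░
                                                                  ░
                                                                  ░
                                                                  ░
                                                                  ░
                                                                  ░
                                                                  ▼


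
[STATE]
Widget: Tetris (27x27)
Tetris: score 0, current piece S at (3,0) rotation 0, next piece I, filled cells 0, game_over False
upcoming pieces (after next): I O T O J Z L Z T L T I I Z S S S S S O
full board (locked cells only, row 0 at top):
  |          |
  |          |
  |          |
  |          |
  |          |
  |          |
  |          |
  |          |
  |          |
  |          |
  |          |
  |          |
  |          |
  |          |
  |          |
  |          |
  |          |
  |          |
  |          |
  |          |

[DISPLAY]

    ░░    │Next:           
   ░░     │████            
          │                
          │                
          │                
          │                
          │Score:          
          │0               
          │                
          │                
          │                
          │                
          │                
          │                
          │                
          │                
          │                
          │                
          │                
          │                
          │                
          │                
          │                
          │                
          │                
          │                
          │                


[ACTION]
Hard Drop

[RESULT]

   ████   │Next:           
          │████            
          │                
          │                
          │                
          │                
          │Score:          
          │0               
          │                
          │                
          │                
          │                
          │                
          │                
          │                
          │                
          │                
          │                
    ░░    │                
   ░░     │                
          │                
          │                
          │                
          │                
          │                
          │                
          │                


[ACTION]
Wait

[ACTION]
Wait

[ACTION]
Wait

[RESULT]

          │Next:           
          │████            
          │                
   ████   │                
          │                
          │                
          │Score:          
          │0               
          │                
          │                
          │                
          │                
          │                
          │                
          │                
          │                
          │                
          │                
    ░░    │                
   ░░     │                
          │                
          │                
          │                
          │                
          │                
          │                
          │                


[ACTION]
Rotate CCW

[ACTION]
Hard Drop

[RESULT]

   ████   │Next:           
          │▓▓              
          │▓▓              
          │                
          │                
          │                
          │Score:          
          │0               
          │                
          │                
          │                
          │                
          │                
          │                
          │                
   █      │                
   █      │                
   █      │                
   █░░    │                
   ░░     │                
          │                
          │                
          │                
          │                
          │                
          │                
          │                


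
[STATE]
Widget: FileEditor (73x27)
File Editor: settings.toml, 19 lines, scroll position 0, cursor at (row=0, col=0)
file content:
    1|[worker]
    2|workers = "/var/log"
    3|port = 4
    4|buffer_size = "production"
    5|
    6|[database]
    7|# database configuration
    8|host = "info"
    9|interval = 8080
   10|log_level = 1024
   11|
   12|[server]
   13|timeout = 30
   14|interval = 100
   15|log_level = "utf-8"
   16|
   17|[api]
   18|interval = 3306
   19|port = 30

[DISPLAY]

█worker]                                                                ▲
workers = "/var/log"                                                    █
port = 4                                                                ░
buffer_size = "production"                                              ░
                                                                        ░
[database]                                                              ░
# database configuration                                                ░
host = "info"                                                           ░
interval = 8080                                                         ░
log_level = 1024                                                        ░
                                                                        ░
[server]                                                                ░
timeout = 30                                                            ░
interval = 100                                                          ░
log_level = "utf-8"                                                     ░
                                                                        ░
[api]                                                                   ░
interval = 3306                                                         ░
port = 30                                                               ░
                                                                        ░
                                                                        ░
                                                                        ░
                                                                        ░
                                                                        ░
                                                                        ░
                                                                        ░
                                                                        ▼


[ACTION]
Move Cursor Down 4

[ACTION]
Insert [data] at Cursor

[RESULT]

[worker]                                                                ▲
workers = "/var/log"                                                    █
port = 4                                                                ░
buffer_size = "production"                                              ░
data█                                                                   ░
[database]                                                              ░
# database configuration                                                ░
host = "info"                                                           ░
interval = 8080                                                         ░
log_level = 1024                                                        ░
                                                                        ░
[server]                                                                ░
timeout = 30                                                            ░
interval = 100                                                          ░
log_level = "utf-8"                                                     ░
                                                                        ░
[api]                                                                   ░
interval = 3306                                                         ░
port = 30                                                               ░
                                                                        ░
                                                                        ░
                                                                        ░
                                                                        ░
                                                                        ░
                                                                        ░
                                                                        ░
                                                                        ▼


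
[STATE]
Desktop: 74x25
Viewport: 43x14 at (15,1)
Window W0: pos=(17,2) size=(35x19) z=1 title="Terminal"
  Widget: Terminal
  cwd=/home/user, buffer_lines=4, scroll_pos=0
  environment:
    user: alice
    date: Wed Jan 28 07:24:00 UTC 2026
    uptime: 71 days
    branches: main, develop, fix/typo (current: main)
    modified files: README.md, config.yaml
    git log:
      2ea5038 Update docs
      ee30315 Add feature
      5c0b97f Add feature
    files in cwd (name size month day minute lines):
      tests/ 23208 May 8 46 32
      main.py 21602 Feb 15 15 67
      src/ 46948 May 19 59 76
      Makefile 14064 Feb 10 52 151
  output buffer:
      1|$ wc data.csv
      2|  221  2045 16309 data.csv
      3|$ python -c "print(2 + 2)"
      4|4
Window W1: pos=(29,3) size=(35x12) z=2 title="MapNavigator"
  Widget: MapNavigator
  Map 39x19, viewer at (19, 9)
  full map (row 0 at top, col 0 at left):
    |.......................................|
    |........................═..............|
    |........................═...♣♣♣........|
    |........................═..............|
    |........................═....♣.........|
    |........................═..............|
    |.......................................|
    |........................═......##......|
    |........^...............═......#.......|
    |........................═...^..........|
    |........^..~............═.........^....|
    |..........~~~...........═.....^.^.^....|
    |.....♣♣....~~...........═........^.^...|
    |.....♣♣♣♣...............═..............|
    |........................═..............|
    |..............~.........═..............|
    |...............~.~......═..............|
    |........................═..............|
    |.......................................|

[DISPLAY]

                                           
  ┏━━━━━━━━━━━━━━━━━━━━━━━━━━━━━━━━━┓      
  ┃ Terminal  ┏━━━━━━━━━━━━━━━━━━━━━━━━━━━━
  ┠───────────┃ MapNavigator               
  ┃$ wc data.c┠────────────────────────────
  ┃  221  2045┃.....................═......
  ┃$ python -c┃............................
  ┃4          ┃.....................═......
  ┃$ █        ┃.....^...............═......
  ┃           ┃................@....═...^..
  ┃           ┃.....^..~............═......
  ┃           ┃.......~~~...........═.....^
  ┃           ┃..♣♣....~~...........═......
  ┃           ┗━━━━━━━━━━━━━━━━━━━━━━━━━━━━


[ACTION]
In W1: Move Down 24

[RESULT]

                                           
  ┏━━━━━━━━━━━━━━━━━━━━━━━━━━━━━━━━━┓      
  ┃ Terminal  ┏━━━━━━━━━━━━━━━━━━━━━━━━━━━━
  ┠───────────┃ MapNavigator               
  ┃$ wc data.c┠────────────────────────────
  ┃  221  2045┃.....................═......
  ┃$ python -c┃...........~.........═......
  ┃4          ┃............~.~......═......
  ┃$ █        ┃.....................═......
  ┃           ┃................@...........
  ┃           ┃                            
  ┃           ┃                            
  ┃           ┃                            
  ┃           ┗━━━━━━━━━━━━━━━━━━━━━━━━━━━━


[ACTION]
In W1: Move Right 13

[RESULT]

                                           
  ┏━━━━━━━━━━━━━━━━━━━━━━━━━━━━━━━━━┓      
  ┃ Terminal  ┏━━━━━━━━━━━━━━━━━━━━━━━━━━━━
  ┠───────────┃ MapNavigator               
  ┃$ wc data.c┠────────────────────────────
  ┃  221  2045┃........═..............     
  ┃$ python -c┃........═..............     
  ┃4          ┃.~......═..............     
  ┃$ █        ┃........═..............     
  ┃           ┃................@......     
  ┃           ┃                            
  ┃           ┃                            
  ┃           ┃                            
  ┃           ┗━━━━━━━━━━━━━━━━━━━━━━━━━━━━


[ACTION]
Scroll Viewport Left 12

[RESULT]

                                           
              ┏━━━━━━━━━━━━━━━━━━━━━━━━━━━━
              ┃ Terminal  ┏━━━━━━━━━━━━━━━━
              ┠───────────┃ MapNavigator   
              ┃$ wc data.c┠────────────────
              ┃  221  2045┃........═.......
              ┃$ python -c┃........═.......
              ┃4          ┃.~......═.......
              ┃$ █        ┃........═.......
              ┃           ┃................
              ┃           ┃                
              ┃           ┃                
              ┃           ┃                
              ┃           ┗━━━━━━━━━━━━━━━━


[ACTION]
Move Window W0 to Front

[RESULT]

                                           
              ┏━━━━━━━━━━━━━━━━━━━━━━━━━━━━
              ┃ Terminal                   
              ┠────────────────────────────
              ┃$ wc data.csv               
              ┃  221  2045 16309 data.csv  
              ┃$ python -c "print(2 + 2)"  
              ┃4                           
              ┃$ █                         
              ┃                            
              ┃                            
              ┃                            
              ┃                            
              ┃                            


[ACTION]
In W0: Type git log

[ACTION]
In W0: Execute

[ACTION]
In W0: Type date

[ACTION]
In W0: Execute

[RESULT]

                                           
              ┏━━━━━━━━━━━━━━━━━━━━━━━━━━━━
              ┃ Terminal                   
              ┠────────────────────────────
              ┃$ wc data.csv               
              ┃  221  2045 16309 data.csv  
              ┃$ python -c "print(2 + 2)"  
              ┃4                           
              ┃$ git log                   
              ┃2ea5038 Update docs         
              ┃ee30315 Add feature         
              ┃5c0b97f Add feature         
              ┃$ date                      
              ┃Wed Jan 28 07:24:00 UTC 2026


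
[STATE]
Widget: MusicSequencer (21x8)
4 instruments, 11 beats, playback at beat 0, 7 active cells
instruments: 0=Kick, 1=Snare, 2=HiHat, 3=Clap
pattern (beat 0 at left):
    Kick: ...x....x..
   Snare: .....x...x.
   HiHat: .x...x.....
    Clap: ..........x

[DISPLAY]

      ▼1234567890    
  Kick···█····█··    
 Snare·····█···█·    
 HiHat·█···█·····    
  Clap··········█    
                     
                     
                     


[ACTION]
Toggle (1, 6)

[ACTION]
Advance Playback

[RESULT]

      0▼234567890    
  Kick···█····█··    
 Snare·····██··█·    
 HiHat·█···█·····    
  Clap··········█    
                     
                     
                     


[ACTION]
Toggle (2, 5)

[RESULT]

      0▼234567890    
  Kick···█····█··    
 Snare·····██··█·    
 HiHat·█·········    
  Clap··········█    
                     
                     
                     


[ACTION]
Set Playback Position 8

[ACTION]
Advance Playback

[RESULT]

      012345678▼0    
  Kick···█····█··    
 Snare·····██··█·    
 HiHat·█·········    
  Clap··········█    
                     
                     
                     


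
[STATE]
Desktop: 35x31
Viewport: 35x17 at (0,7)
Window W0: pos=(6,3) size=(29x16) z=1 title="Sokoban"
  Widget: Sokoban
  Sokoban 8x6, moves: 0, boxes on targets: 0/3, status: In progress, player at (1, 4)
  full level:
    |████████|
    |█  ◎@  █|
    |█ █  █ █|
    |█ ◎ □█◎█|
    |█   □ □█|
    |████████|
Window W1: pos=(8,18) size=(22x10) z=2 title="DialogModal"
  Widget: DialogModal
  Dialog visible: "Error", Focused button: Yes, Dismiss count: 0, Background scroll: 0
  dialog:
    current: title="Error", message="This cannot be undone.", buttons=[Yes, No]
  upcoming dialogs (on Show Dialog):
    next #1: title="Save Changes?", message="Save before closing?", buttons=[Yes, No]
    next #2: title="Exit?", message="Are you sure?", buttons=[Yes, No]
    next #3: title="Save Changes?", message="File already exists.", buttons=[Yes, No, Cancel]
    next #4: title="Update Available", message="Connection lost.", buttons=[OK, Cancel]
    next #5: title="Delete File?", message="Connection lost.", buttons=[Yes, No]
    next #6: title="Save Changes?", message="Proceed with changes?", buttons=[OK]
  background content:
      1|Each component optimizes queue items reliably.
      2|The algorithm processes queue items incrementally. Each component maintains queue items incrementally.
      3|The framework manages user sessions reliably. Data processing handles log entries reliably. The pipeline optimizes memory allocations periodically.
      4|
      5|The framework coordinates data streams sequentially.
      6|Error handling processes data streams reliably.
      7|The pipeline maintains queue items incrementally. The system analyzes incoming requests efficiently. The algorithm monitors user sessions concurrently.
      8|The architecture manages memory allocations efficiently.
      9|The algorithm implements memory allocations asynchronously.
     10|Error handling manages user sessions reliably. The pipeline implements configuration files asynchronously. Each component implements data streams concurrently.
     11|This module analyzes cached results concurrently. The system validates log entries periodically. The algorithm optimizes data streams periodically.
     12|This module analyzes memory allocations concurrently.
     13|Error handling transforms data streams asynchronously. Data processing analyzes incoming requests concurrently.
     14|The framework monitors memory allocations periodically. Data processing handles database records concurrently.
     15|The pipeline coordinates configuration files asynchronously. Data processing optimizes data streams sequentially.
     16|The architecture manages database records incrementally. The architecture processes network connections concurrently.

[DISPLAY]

      ┃█  ◎@  █                   ┃
      ┃█ █  █ █                   ┃
      ┃█ ◎ □█◎█                   ┃
      ┃█   □ □█                   ┃
      ┃████████                   ┃
      ┃Moves: 0  0/3              ┃
      ┃                           ┃
      ┃                           ┃
      ┃                           ┃
      ┃                           ┃
      ┃                           ┃
      ┗━┏━━━━━━━━━━━━━━━━━━━━┓━━━━┛
        ┃ DialogModal        ┃     
        ┠────────────────────┨     
        ┃Ea┌──────────────┐im┃     
        ┃Th│    Error     │es┃     
        ┃Th│This cannot be│ge┃     


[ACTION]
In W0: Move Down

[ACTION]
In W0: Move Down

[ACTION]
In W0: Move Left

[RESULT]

      ┃█  ◎   █                   ┃
      ┃█ █@ █ █                   ┃
      ┃█ ◎ □█◎█                   ┃
      ┃█   □ □█                   ┃
      ┃████████                   ┃
      ┃Moves: 2  0/3              ┃
      ┃                           ┃
      ┃                           ┃
      ┃                           ┃
      ┃                           ┃
      ┃                           ┃
      ┗━┏━━━━━━━━━━━━━━━━━━━━┓━━━━┛
        ┃ DialogModal        ┃     
        ┠────────────────────┨     
        ┃Ea┌──────────────┐im┃     
        ┃Th│    Error     │es┃     
        ┃Th│This cannot be│ge┃     


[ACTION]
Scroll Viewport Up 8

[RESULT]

                                   
                                   
                                   
      ┏━━━━━━━━━━━━━━━━━━━━━━━━━━━┓
      ┃ Sokoban                   ┃
      ┠───────────────────────────┨
      ┃████████                   ┃
      ┃█  ◎   █                   ┃
      ┃█ █@ █ █                   ┃
      ┃█ ◎ □█◎█                   ┃
      ┃█   □ □█                   ┃
      ┃████████                   ┃
      ┃Moves: 2  0/3              ┃
      ┃                           ┃
      ┃                           ┃
      ┃                           ┃
      ┃                           ┃


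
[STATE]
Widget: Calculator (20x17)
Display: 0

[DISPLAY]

                   0
┌───┬───┬───┬───┐   
│ 7 │ 8 │ 9 │ ÷ │   
├───┼───┼───┼───┤   
│ 4 │ 5 │ 6 │ × │   
├───┼───┼───┼───┤   
│ 1 │ 2 │ 3 │ - │   
├───┼───┼───┼───┤   
│ 0 │ . │ = │ + │   
├───┼───┼───┼───┤   
│ C │ MC│ MR│ M+│   
└───┴───┴───┴───┘   
                    
                    
                    
                    
                    


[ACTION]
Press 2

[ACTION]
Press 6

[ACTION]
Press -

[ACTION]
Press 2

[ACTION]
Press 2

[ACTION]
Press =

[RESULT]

                   4
┌───┬───┬───┬───┐   
│ 7 │ 8 │ 9 │ ÷ │   
├───┼───┼───┼───┤   
│ 4 │ 5 │ 6 │ × │   
├───┼───┼───┼───┤   
│ 1 │ 2 │ 3 │ - │   
├───┼───┼───┼───┤   
│ 0 │ . │ = │ + │   
├───┼───┼───┼───┤   
│ C │ MC│ MR│ M+│   
└───┴───┴───┴───┘   
                    
                    
                    
                    
                    


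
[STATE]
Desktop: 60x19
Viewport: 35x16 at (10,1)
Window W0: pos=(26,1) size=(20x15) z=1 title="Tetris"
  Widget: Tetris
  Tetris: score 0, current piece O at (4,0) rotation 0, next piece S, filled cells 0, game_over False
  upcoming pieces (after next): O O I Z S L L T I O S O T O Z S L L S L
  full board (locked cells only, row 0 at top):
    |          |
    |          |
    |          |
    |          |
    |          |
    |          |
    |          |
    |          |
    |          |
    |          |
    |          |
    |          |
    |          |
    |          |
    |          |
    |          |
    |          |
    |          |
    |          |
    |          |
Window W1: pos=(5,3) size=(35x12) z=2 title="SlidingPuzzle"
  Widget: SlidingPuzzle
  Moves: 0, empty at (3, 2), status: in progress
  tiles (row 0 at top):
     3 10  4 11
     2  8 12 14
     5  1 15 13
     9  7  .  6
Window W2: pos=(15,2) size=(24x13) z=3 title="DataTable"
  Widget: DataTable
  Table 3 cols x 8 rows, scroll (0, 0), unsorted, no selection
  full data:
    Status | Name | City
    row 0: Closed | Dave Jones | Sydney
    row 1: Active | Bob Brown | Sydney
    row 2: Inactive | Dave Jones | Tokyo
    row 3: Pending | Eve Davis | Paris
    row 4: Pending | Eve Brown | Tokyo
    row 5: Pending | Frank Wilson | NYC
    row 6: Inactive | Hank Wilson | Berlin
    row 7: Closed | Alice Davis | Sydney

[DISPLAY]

                ┏━━━━━━━━━━━━━━━━━━
     ┏━━━━━━━━━━━━━━━━━━━━━━┓      
━━━━━┃ DataTable            ┃┓─────
dingP┠──────────────────────┨┃     
─────┃Status  │Name        │┃┨     
─┬───┃────────┼────────────┼┃┃     
 │ 10┃Closed  │Dave Jones  │┃┃     
─┼───┃Active  │Bob Brown   │┃┃     
 │  8┃Inactive│Dave Jones  │┃┃     
─┼───┃Pending │Eve Davis   │┃┃     
 │  1┃Pending │Eve Brown   │┃┃     
─┼───┃Pending │Frank Wilson│┃┃     
 │  7┃Inactive│Hank Wilson │┃┃     
━━━━━┗━━━━━━━━━━━━━━━━━━━━━━┛┛     
                ┗━━━━━━━━━━━━━━━━━━
                                   


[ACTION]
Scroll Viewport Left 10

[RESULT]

                          ┏━━━━━━━━
               ┏━━━━━━━━━━━━━━━━━━━
     ┏━━━━━━━━━┃ DataTable         
     ┃ SlidingP┠───────────────────
     ┠─────────┃Status  │Name      
     ┃┌────┬───┃────────┼──────────
     ┃│  3 │ 10┃Closed  │Dave Jones
     ┃├────┼───┃Active  │Bob Brown 
     ┃│  2 │  8┃Inactive│Dave Jones
     ┃├────┼───┃Pending │Eve Davis 
     ┃│  5 │  1┃Pending │Eve Brown 
     ┃├────┼───┃Pending │Frank Wils
     ┃│  9 │  7┃Inactive│Hank Wilso
     ┗━━━━━━━━━┗━━━━━━━━━━━━━━━━━━━
                          ┗━━━━━━━━
                                   


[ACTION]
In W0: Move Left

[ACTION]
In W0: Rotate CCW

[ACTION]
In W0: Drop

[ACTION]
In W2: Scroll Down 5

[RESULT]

                          ┏━━━━━━━━
               ┏━━━━━━━━━━━━━━━━━━━
     ┏━━━━━━━━━┃ DataTable         
     ┃ SlidingP┠───────────────────
     ┠─────────┃Status  │Name      
     ┃┌────┬───┃────────┼──────────
     ┃│  3 │ 10┃Active  │Bob Brown 
     ┃├────┼───┃Inactive│Dave Jones
     ┃│  2 │  8┃Pending │Eve Davis 
     ┃├────┼───┃Pending │Eve Brown 
     ┃│  5 │  1┃Pending │Frank Wils
     ┃├────┼───┃Inactive│Hank Wilso
     ┃│  9 │  7┃Closed  │Alice Davi
     ┗━━━━━━━━━┗━━━━━━━━━━━━━━━━━━━
                          ┗━━━━━━━━
                                   


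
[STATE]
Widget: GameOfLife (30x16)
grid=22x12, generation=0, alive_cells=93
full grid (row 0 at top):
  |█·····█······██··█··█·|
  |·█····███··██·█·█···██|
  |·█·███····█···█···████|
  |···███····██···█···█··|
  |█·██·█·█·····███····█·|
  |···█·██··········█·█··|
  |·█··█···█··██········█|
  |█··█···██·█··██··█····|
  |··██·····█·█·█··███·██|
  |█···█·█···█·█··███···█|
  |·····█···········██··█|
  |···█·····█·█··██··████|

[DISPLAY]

Gen: 0                        
█·····█······██··█··█·        
·█····███··██·█·█···██        
·█·███····█···█···████        
···███····██···█···█··        
█·██·█·█·····███····█·        
···█·██··········█·█··        
·█··█···█··██········█        
█··█···██·█··██··█····        
··██·····█·█·█··███·██        
█···█·█···█·█··███···█        
·····█···········██··█        
···█·····█·█··██··████        
                              
                              
                              


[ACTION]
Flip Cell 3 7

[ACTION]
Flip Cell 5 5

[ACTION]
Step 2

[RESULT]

Gen: 2                        
·█···███···██·██······        
·███·██████······█████        
█··█···███·····█··██··        
··█·····█·██····█·█··█        
·██·██·█···█····███·██        
·█···█·█···█·····██·█·        
·█·······███···█··█·██        
·█···█········█···█·██        
·█····██·····█·██·█···        
······█·█····██····█·█        
···█·█····█·█········█        
··················████        
                              
                              
                              


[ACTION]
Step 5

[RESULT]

Gen: 7                        
··██·██····█·██·······        
█··█···█··█·██·█···█··        
··········██·····██···        
█·█·█············█·███        
···············█·█████        
·····███··············        
······█··██········█··        
·██··██····█·█·█·█·███        
·██··██·█···███·█···██        
·········█·█··█·······        
···········████··█····        
············█·········        
                              
                              
                              


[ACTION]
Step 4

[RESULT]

Gen: 11                       
·············█········        
············█·█·······        
···█·····██·██········        
··········█·██········        
·········██···········        
·····█····██··········        
····█······█··········        
·██·█····█·█····█·██··        
·██··█·██······█··██··        
······█·········█·█···        
···········█·····█····        
···········█··········        
                              
                              
                              


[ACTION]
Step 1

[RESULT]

Gen: 12                       
·············█········        
···········██·█·······        
·········██···█·······        
············██········        
·········█··█·········        
·········█·█··········        
···███·····██·········        
·██·██··█·█······███··        
·███·████······██·····        
······██········█·██··        
·················█····        
······················        
                              
                              
                              
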